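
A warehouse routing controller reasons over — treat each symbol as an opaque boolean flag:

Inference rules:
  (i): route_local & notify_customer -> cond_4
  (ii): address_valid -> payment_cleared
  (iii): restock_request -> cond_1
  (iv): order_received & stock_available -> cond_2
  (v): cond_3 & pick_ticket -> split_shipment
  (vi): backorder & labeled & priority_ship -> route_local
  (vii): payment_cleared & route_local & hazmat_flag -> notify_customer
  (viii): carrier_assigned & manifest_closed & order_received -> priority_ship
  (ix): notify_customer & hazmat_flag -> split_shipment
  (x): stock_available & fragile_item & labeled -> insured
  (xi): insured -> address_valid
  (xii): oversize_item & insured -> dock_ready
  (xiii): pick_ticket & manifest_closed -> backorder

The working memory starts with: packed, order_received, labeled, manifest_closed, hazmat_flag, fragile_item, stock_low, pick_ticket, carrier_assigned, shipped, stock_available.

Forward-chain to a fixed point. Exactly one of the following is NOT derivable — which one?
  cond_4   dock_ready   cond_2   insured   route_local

Round 1 fires (iv), (viii), (x), (xiii), giving cond_2, priority_ship, insured, backorder.
Round 2 fires (vi), (xi), giving route_local, address_valid.
Round 3 fires (ii), giving payment_cleared.
Round 4 fires (vii), giving notify_customer.
Round 5 fires (i), (ix), giving cond_4, split_shipment.
Derived: cond_2 (round 1), route_local (round 2), cond_4 (round 5), insured (round 1). dock_ready never appears in any round.

dock_ready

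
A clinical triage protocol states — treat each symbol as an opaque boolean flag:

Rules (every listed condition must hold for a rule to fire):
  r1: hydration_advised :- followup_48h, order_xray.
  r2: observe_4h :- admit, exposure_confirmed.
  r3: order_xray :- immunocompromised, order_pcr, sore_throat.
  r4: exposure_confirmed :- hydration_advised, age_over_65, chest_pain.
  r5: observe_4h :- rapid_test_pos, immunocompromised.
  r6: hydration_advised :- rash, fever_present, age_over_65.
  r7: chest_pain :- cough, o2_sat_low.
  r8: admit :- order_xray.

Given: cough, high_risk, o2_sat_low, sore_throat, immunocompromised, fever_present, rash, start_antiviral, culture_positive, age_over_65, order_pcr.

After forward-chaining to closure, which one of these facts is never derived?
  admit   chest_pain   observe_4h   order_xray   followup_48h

Round 1: r3 [order_xray :- immunocompromised, order_pcr, sore_throat.]; r6 [hydration_advised :- rash, fever_present, age_over_65.]; r7 [chest_pain :- cough, o2_sat_low.]. Adds order_xray, hydration_advised, chest_pain.
Round 2: r4 [exposure_confirmed :- hydration_advised, age_over_65, chest_pain.]; r8 [admit :- order_xray.]. Adds exposure_confirmed, admit.
Round 3: r2 [observe_4h :- admit, exposure_confirmed.]. Adds observe_4h.
Derived: order_xray (round 1), chest_pain (round 1), admit (round 2), observe_4h (round 3). followup_48h never appears in any round.

followup_48h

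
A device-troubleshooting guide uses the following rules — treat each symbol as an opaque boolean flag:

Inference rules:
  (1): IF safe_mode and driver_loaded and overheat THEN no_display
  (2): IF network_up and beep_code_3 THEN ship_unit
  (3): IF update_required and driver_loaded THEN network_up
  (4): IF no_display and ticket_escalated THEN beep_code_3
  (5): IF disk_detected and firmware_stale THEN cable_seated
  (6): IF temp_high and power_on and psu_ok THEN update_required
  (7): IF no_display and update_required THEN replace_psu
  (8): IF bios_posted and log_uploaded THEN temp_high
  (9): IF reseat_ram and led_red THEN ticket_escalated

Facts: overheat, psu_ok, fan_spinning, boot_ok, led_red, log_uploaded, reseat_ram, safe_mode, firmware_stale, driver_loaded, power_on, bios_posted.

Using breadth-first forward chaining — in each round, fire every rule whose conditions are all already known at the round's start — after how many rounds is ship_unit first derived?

[1] (1) [IF safe_mode and driver_loaded and overheat THEN no_display]; (8) [IF bios_posted and log_uploaded THEN temp_high]; (9) [IF reseat_ram and led_red THEN ticket_escalated]. ⇒ new: no_display, temp_high, ticket_escalated.
[2] (4) [IF no_display and ticket_escalated THEN beep_code_3]; (6) [IF temp_high and power_on and psu_ok THEN update_required]. ⇒ new: beep_code_3, update_required.
[3] (3) [IF update_required and driver_loaded THEN network_up]; (7) [IF no_display and update_required THEN replace_psu]. ⇒ new: network_up, replace_psu.
[4] (2) [IF network_up and beep_code_3 THEN ship_unit]. ⇒ new: ship_unit.
ship_unit first appears in round 4.

4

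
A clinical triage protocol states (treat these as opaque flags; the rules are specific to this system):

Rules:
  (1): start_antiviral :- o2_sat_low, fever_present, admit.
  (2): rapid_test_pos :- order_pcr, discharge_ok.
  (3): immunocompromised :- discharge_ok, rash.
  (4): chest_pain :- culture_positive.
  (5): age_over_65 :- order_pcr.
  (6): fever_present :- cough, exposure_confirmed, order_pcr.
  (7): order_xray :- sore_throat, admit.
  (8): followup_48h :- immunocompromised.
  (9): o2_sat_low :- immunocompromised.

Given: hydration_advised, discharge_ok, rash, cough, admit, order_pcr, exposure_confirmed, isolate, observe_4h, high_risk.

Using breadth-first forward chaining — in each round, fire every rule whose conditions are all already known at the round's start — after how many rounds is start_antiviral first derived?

3

Round 1: (2) [rapid_test_pos :- order_pcr, discharge_ok.]; (3) [immunocompromised :- discharge_ok, rash.]; (5) [age_over_65 :- order_pcr.]; (6) [fever_present :- cough, exposure_confirmed, order_pcr.]. New: rapid_test_pos, immunocompromised, age_over_65, fever_present.
Round 2: (8) [followup_48h :- immunocompromised.]; (9) [o2_sat_low :- immunocompromised.]. New: followup_48h, o2_sat_low.
Round 3: (1) [start_antiviral :- o2_sat_low, fever_present, admit.]. New: start_antiviral.
start_antiviral first appears in round 3.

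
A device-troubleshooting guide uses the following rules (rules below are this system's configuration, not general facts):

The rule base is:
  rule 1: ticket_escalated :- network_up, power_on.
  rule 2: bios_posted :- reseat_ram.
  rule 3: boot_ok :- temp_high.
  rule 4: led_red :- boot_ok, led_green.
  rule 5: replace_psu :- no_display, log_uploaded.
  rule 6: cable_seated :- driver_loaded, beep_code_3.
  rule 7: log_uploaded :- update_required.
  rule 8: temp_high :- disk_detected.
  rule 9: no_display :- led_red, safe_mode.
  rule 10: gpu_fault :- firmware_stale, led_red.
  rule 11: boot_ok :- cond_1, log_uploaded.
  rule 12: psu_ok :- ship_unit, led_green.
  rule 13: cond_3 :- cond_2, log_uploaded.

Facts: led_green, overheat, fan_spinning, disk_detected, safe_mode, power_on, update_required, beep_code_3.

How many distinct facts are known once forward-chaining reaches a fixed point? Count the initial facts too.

14

Round 1: rule 7 [log_uploaded :- update_required.]; rule 8 [temp_high :- disk_detected.]. New: log_uploaded, temp_high.
Round 2: rule 3 [boot_ok :- temp_high.]. New: boot_ok.
Round 3: rule 4 [led_red :- boot_ok, led_green.]. New: led_red.
Round 4: rule 9 [no_display :- led_red, safe_mode.]. New: no_display.
Round 5: rule 5 [replace_psu :- no_display, log_uploaded.]. New: replace_psu.
Closure: {beep_code_3, boot_ok, disk_detected, fan_spinning, led_green, led_red, log_uploaded, no_display, overheat, power_on, replace_psu, safe_mode, temp_high, update_required} — 14 facts.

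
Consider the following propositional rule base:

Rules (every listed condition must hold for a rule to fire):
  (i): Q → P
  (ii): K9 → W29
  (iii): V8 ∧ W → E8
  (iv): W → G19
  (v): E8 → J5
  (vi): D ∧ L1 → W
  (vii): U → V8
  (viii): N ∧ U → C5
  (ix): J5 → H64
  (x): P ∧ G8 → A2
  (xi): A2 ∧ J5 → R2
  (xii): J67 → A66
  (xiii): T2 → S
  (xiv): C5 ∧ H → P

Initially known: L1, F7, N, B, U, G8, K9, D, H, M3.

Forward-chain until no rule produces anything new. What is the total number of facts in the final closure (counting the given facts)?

21

Round 1 — (ii), (vi), (vii), (viii), derive W29, W, V8, C5.
Round 2 — (iii), (iv), (xiv), derive E8, G19, P.
Round 3 — (v), (x), derive J5, A2.
Round 4 — (ix), (xi), derive H64, R2.
Closure: {A2, B, C5, D, E8, F7, G19, G8, H, H64, J5, K9, L1, M3, N, P, R2, U, V8, W, W29} — 21 facts.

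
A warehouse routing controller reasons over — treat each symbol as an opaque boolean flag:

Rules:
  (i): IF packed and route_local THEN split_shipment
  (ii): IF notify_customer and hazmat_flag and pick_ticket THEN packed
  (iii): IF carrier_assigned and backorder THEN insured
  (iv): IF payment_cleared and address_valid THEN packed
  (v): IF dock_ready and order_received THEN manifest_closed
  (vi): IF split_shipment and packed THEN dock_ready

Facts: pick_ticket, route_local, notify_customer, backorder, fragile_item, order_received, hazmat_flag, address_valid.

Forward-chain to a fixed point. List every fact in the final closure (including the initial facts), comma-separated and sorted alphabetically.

Round 1 fires (ii), giving packed.
Round 2 fires (i), giving split_shipment.
Round 3 fires (vi), giving dock_ready.
Round 4 fires (v), giving manifest_closed.

address_valid, backorder, dock_ready, fragile_item, hazmat_flag, manifest_closed, notify_customer, order_received, packed, pick_ticket, route_local, split_shipment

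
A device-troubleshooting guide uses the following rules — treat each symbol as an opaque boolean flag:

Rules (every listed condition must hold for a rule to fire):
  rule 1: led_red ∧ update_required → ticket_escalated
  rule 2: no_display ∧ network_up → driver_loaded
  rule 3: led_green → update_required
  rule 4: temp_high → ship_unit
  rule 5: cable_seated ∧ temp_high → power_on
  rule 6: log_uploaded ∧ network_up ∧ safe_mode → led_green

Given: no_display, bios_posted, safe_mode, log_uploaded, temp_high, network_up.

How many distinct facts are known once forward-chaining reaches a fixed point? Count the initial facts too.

Round 1: rule 2 [no_display ∧ network_up → driver_loaded]; rule 4 [temp_high → ship_unit]; rule 6 [log_uploaded ∧ network_up ∧ safe_mode → led_green]. Adds driver_loaded, ship_unit, led_green.
Round 2: rule 3 [led_green → update_required]. Adds update_required.
Closure: {bios_posted, driver_loaded, led_green, log_uploaded, network_up, no_display, safe_mode, ship_unit, temp_high, update_required} — 10 facts.

10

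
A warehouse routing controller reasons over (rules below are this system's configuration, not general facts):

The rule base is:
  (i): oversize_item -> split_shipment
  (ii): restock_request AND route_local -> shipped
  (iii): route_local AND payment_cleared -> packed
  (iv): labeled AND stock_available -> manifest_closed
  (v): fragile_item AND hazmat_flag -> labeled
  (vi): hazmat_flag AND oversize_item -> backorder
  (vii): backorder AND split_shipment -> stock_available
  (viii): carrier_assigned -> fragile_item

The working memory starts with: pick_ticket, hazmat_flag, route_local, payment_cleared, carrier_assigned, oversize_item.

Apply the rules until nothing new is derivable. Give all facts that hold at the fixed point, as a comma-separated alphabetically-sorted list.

[1] (i) [oversize_item -> split_shipment]; (iii) [route_local AND payment_cleared -> packed]; (vi) [hazmat_flag AND oversize_item -> backorder]; (viii) [carrier_assigned -> fragile_item]. ⇒ new: split_shipment, packed, backorder, fragile_item.
[2] (v) [fragile_item AND hazmat_flag -> labeled]; (vii) [backorder AND split_shipment -> stock_available]. ⇒ new: labeled, stock_available.
[3] (iv) [labeled AND stock_available -> manifest_closed]. ⇒ new: manifest_closed.

backorder, carrier_assigned, fragile_item, hazmat_flag, labeled, manifest_closed, oversize_item, packed, payment_cleared, pick_ticket, route_local, split_shipment, stock_available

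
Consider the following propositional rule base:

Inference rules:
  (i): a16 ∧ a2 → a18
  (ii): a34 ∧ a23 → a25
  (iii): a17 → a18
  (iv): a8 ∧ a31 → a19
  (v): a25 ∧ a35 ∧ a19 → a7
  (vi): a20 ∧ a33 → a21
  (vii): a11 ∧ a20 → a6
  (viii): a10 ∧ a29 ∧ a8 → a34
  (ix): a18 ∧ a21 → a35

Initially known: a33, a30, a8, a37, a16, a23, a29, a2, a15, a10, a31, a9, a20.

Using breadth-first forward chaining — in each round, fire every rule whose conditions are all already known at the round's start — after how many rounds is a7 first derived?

Round 1: (i) [a16 ∧ a2 → a18]; (iv) [a8 ∧ a31 → a19]; (vi) [a20 ∧ a33 → a21]; (viii) [a10 ∧ a29 ∧ a8 → a34]. Adds a18, a19, a21, a34.
Round 2: (ii) [a34 ∧ a23 → a25]; (ix) [a18 ∧ a21 → a35]. Adds a25, a35.
Round 3: (v) [a25 ∧ a35 ∧ a19 → a7]. Adds a7.
a7 first appears in round 3.

3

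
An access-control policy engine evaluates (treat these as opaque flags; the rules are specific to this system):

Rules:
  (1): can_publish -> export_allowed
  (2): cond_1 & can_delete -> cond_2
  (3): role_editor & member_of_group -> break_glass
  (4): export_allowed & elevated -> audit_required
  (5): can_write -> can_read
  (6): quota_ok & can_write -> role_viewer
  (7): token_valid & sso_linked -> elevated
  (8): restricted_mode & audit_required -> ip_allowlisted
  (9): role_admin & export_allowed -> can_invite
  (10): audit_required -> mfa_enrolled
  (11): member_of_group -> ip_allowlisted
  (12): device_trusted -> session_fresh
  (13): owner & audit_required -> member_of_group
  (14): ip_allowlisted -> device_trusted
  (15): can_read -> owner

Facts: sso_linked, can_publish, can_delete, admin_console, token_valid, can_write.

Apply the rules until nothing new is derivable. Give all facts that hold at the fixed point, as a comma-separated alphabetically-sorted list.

admin_console, audit_required, can_delete, can_publish, can_read, can_write, device_trusted, elevated, export_allowed, ip_allowlisted, member_of_group, mfa_enrolled, owner, session_fresh, sso_linked, token_valid

Round 1: (1) [can_publish -> export_allowed]; (5) [can_write -> can_read]; (7) [token_valid & sso_linked -> elevated]. Adds export_allowed, can_read, elevated.
Round 2: (4) [export_allowed & elevated -> audit_required]; (15) [can_read -> owner]. Adds audit_required, owner.
Round 3: (10) [audit_required -> mfa_enrolled]; (13) [owner & audit_required -> member_of_group]. Adds mfa_enrolled, member_of_group.
Round 4: (11) [member_of_group -> ip_allowlisted]. Adds ip_allowlisted.
Round 5: (14) [ip_allowlisted -> device_trusted]. Adds device_trusted.
Round 6: (12) [device_trusted -> session_fresh]. Adds session_fresh.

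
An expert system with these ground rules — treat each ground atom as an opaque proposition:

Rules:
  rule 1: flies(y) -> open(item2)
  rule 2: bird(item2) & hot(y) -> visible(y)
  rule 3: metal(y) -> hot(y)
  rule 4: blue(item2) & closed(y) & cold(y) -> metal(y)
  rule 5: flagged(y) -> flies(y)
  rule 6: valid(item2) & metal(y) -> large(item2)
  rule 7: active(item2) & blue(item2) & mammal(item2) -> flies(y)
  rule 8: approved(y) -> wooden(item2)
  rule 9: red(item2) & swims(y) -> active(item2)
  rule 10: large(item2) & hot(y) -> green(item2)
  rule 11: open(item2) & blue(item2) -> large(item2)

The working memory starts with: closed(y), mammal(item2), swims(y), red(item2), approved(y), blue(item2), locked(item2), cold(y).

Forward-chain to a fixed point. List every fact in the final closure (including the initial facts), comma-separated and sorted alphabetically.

active(item2), approved(y), blue(item2), closed(y), cold(y), flies(y), green(item2), hot(y), large(item2), locked(item2), mammal(item2), metal(y), open(item2), red(item2), swims(y), wooden(item2)

Round 1 fires rule 4, rule 8, rule 9, giving metal(y), wooden(item2), active(item2).
Round 2 fires rule 3, rule 7, giving hot(y), flies(y).
Round 3 fires rule 1, giving open(item2).
Round 4 fires rule 11, giving large(item2).
Round 5 fires rule 10, giving green(item2).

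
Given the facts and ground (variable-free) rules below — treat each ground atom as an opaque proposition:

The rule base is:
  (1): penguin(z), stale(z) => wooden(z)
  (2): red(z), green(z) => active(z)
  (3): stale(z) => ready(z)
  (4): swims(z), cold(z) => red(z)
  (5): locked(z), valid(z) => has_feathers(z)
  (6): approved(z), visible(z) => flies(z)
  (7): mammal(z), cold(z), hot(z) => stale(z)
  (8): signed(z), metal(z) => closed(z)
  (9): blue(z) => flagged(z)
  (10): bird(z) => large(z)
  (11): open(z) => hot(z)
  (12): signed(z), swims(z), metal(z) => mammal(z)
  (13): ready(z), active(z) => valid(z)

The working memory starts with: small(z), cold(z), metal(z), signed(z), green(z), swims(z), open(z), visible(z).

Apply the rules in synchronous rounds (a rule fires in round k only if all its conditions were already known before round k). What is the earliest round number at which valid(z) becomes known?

Round 1: (4) [swims(z), cold(z) => red(z)]; (8) [signed(z), metal(z) => closed(z)]; (11) [open(z) => hot(z)]; (12) [signed(z), swims(z), metal(z) => mammal(z)]. Adds red(z), closed(z), hot(z), mammal(z).
Round 2: (2) [red(z), green(z) => active(z)]; (7) [mammal(z), cold(z), hot(z) => stale(z)]. Adds active(z), stale(z).
Round 3: (3) [stale(z) => ready(z)]. Adds ready(z).
Round 4: (13) [ready(z), active(z) => valid(z)]. Adds valid(z).
valid(z) first appears in round 4.

4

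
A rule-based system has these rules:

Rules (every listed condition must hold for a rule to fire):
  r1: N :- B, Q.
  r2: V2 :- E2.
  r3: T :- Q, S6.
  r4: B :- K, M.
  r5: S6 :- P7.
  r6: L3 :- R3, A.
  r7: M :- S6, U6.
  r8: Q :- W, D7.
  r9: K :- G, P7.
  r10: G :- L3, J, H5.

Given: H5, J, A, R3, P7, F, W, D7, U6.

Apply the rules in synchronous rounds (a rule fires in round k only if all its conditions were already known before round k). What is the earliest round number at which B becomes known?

Round 1 fires r5, r6, r8, giving S6, L3, Q.
Round 2 fires r3, r7, r10, giving T, M, G.
Round 3 fires r9, giving K.
Round 4 fires r4, giving B.
B first appears in round 4.

4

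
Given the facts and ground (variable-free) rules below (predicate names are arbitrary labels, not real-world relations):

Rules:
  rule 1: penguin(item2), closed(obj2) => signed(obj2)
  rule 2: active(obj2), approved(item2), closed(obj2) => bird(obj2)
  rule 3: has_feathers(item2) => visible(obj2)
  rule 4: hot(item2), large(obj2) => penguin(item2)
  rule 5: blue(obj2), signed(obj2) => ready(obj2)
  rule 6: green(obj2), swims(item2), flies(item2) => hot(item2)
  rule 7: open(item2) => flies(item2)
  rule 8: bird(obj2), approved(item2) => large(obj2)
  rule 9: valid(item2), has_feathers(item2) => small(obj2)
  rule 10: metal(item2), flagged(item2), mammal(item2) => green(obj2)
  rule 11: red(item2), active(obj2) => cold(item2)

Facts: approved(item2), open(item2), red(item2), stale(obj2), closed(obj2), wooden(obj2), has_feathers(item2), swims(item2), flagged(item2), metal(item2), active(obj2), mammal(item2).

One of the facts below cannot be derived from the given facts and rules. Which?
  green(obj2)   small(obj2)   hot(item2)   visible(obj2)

Round 1: rule 2 [active(obj2), approved(item2), closed(obj2) => bird(obj2)]; rule 3 [has_feathers(item2) => visible(obj2)]; rule 7 [open(item2) => flies(item2)]; rule 10 [metal(item2), flagged(item2), mammal(item2) => green(obj2)]; rule 11 [red(item2), active(obj2) => cold(item2)]. New: bird(obj2), visible(obj2), flies(item2), green(obj2), cold(item2).
Round 2: rule 6 [green(obj2), swims(item2), flies(item2) => hot(item2)]; rule 8 [bird(obj2), approved(item2) => large(obj2)]. New: hot(item2), large(obj2).
Round 3: rule 4 [hot(item2), large(obj2) => penguin(item2)]. New: penguin(item2).
Round 4: rule 1 [penguin(item2), closed(obj2) => signed(obj2)]. New: signed(obj2).
Derived: visible(obj2) (round 1), hot(item2) (round 2), green(obj2) (round 1). small(obj2) never appears in any round.

small(obj2)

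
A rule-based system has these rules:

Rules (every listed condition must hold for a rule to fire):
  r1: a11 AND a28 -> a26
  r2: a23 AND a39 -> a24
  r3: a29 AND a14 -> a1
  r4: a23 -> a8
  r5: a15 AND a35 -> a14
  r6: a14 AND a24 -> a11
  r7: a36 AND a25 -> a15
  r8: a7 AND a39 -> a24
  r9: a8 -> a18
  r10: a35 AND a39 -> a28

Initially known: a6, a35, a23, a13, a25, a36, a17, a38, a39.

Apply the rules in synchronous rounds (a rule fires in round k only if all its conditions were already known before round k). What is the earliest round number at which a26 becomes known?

[1] r2 [a23 AND a39 -> a24]; r4 [a23 -> a8]; r7 [a36 AND a25 -> a15]; r10 [a35 AND a39 -> a28]. ⇒ new: a24, a8, a15, a28.
[2] r5 [a15 AND a35 -> a14]; r9 [a8 -> a18]. ⇒ new: a14, a18.
[3] r6 [a14 AND a24 -> a11]. ⇒ new: a11.
[4] r1 [a11 AND a28 -> a26]. ⇒ new: a26.
a26 first appears in round 4.

4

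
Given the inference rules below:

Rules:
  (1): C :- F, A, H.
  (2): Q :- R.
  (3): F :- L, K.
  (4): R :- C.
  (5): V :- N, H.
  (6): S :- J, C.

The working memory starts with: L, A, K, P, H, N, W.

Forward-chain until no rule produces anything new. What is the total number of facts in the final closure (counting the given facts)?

12

Round 1: (3) [F :- L, K.]; (5) [V :- N, H.]. New: F, V.
Round 2: (1) [C :- F, A, H.]. New: C.
Round 3: (4) [R :- C.]. New: R.
Round 4: (2) [Q :- R.]. New: Q.
Closure: {A, C, F, H, K, L, N, P, Q, R, V, W} — 12 facts.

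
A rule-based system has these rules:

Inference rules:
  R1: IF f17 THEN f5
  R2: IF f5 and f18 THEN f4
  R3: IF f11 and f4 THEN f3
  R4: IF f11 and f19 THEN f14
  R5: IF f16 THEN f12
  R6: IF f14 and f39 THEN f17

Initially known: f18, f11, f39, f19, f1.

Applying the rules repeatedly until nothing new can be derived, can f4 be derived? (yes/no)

yes

Round 1: R4 [IF f11 and f19 THEN f14]. Adds f14.
Round 2: R6 [IF f14 and f39 THEN f17]. Adds f17.
Round 3: R1 [IF f17 THEN f5]. Adds f5.
Round 4: R2 [IF f5 and f18 THEN f4]. Adds f4.
Round 5: R3 [IF f11 and f4 THEN f3]. Adds f3.
f4 appears in round 4, so it is derivable.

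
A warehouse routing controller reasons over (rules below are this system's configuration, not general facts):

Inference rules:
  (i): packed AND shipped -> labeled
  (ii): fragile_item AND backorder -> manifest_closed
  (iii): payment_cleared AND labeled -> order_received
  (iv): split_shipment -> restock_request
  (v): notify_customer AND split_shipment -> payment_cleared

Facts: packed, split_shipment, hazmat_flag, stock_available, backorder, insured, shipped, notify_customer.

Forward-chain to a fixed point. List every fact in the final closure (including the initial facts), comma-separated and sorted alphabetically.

[1] (i) [packed AND shipped -> labeled]; (iv) [split_shipment -> restock_request]; (v) [notify_customer AND split_shipment -> payment_cleared]. ⇒ new: labeled, restock_request, payment_cleared.
[2] (iii) [payment_cleared AND labeled -> order_received]. ⇒ new: order_received.

backorder, hazmat_flag, insured, labeled, notify_customer, order_received, packed, payment_cleared, restock_request, shipped, split_shipment, stock_available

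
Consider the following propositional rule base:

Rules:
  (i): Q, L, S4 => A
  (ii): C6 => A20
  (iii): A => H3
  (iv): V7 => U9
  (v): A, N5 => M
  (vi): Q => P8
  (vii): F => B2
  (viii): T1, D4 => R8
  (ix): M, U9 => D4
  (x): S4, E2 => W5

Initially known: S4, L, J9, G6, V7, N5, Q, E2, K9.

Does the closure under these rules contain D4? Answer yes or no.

Round 1 — (i), (iv), (vi), (x), derive A, U9, P8, W5.
Round 2 — (iii), (v), derive H3, M.
Round 3 — (ix), derive D4.
D4 appears in round 3, so it is derivable.

yes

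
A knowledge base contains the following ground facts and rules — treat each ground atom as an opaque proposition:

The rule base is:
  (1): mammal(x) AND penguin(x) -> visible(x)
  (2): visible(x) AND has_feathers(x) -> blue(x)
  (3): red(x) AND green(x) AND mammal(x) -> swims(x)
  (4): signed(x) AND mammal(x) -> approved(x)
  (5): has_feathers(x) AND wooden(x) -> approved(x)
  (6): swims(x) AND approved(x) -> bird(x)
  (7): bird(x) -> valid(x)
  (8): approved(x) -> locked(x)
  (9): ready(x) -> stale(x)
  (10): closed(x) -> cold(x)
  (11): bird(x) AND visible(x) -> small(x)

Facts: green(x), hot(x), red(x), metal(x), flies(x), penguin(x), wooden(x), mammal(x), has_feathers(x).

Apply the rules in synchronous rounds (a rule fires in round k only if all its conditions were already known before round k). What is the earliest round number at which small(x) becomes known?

3

Round 1: (1) [mammal(x) AND penguin(x) -> visible(x)]; (3) [red(x) AND green(x) AND mammal(x) -> swims(x)]; (5) [has_feathers(x) AND wooden(x) -> approved(x)]. Adds visible(x), swims(x), approved(x).
Round 2: (2) [visible(x) AND has_feathers(x) -> blue(x)]; (6) [swims(x) AND approved(x) -> bird(x)]; (8) [approved(x) -> locked(x)]. Adds blue(x), bird(x), locked(x).
Round 3: (7) [bird(x) -> valid(x)]; (11) [bird(x) AND visible(x) -> small(x)]. Adds valid(x), small(x).
small(x) first appears in round 3.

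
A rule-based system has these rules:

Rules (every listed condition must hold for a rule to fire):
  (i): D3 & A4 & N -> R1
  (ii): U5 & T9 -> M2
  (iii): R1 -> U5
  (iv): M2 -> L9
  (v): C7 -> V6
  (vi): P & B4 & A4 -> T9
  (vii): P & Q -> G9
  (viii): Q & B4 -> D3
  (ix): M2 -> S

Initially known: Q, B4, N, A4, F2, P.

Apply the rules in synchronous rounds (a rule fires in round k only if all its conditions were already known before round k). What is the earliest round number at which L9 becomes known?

Round 1: (vi) [P & B4 & A4 -> T9]; (vii) [P & Q -> G9]; (viii) [Q & B4 -> D3]. New: T9, G9, D3.
Round 2: (i) [D3 & A4 & N -> R1]. New: R1.
Round 3: (iii) [R1 -> U5]. New: U5.
Round 4: (ii) [U5 & T9 -> M2]. New: M2.
Round 5: (iv) [M2 -> L9]; (ix) [M2 -> S]. New: L9, S.
L9 first appears in round 5.

5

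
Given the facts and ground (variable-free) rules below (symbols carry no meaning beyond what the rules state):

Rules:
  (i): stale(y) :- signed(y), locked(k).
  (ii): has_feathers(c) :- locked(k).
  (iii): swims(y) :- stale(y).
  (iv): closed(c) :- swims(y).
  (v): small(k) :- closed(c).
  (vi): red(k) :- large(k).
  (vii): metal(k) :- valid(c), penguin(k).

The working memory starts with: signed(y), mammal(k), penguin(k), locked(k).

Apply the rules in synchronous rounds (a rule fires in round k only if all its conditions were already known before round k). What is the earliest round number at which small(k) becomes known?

4

[1] (i) [stale(y) :- signed(y), locked(k).]; (ii) [has_feathers(c) :- locked(k).]. ⇒ new: stale(y), has_feathers(c).
[2] (iii) [swims(y) :- stale(y).]. ⇒ new: swims(y).
[3] (iv) [closed(c) :- swims(y).]. ⇒ new: closed(c).
[4] (v) [small(k) :- closed(c).]. ⇒ new: small(k).
small(k) first appears in round 4.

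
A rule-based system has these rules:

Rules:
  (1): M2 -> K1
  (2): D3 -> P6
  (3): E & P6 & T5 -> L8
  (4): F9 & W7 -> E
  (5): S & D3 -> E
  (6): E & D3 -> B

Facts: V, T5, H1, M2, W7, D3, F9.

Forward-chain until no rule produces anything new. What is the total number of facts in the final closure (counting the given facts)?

12

Round 1 — (1), (2), (4), derive K1, P6, E.
Round 2 — (3), (6), derive L8, B.
Closure: {B, D3, E, F9, H1, K1, L8, M2, P6, T5, V, W7} — 12 facts.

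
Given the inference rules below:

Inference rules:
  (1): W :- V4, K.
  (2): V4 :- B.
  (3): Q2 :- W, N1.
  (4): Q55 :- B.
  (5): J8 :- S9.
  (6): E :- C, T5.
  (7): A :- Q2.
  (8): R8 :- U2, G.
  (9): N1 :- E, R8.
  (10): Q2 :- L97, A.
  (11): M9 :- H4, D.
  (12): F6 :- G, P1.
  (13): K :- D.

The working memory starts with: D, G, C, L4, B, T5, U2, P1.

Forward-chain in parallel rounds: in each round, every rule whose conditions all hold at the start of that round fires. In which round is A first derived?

Round 1: (2) [V4 :- B.]; (4) [Q55 :- B.]; (6) [E :- C, T5.]; (8) [R8 :- U2, G.]; (12) [F6 :- G, P1.]; (13) [K :- D.]. New: V4, Q55, E, R8, F6, K.
Round 2: (1) [W :- V4, K.]; (9) [N1 :- E, R8.]. New: W, N1.
Round 3: (3) [Q2 :- W, N1.]. New: Q2.
Round 4: (7) [A :- Q2.]. New: A.
A first appears in round 4.

4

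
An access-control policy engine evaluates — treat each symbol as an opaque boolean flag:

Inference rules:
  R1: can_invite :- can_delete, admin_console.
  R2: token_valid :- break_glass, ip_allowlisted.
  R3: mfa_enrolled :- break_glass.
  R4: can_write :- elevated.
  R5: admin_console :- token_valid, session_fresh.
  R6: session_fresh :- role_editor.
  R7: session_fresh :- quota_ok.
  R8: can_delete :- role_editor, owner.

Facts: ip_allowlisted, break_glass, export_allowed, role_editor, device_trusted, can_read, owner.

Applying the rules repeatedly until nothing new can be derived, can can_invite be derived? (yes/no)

Round 1 — R2, R3, R6, R8, derive token_valid, mfa_enrolled, session_fresh, can_delete.
Round 2 — R5, derive admin_console.
Round 3 — R1, derive can_invite.
can_invite appears in round 3, so it is derivable.

yes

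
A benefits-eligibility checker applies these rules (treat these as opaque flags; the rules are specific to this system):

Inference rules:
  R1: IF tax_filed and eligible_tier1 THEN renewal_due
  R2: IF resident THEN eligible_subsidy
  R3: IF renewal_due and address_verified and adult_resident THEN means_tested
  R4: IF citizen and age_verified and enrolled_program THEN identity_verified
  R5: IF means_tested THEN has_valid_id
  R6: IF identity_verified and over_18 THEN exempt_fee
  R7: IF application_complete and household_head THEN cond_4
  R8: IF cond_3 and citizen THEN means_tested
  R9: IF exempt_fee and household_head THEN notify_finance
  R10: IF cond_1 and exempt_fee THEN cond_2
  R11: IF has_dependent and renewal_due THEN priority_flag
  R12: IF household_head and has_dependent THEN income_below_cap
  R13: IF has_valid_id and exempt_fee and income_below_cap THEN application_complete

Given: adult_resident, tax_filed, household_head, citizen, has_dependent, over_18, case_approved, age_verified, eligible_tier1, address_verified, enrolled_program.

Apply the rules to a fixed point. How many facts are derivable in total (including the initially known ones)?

21

Round 1: R1 [IF tax_filed and eligible_tier1 THEN renewal_due]; R4 [IF citizen and age_verified and enrolled_program THEN identity_verified]; R12 [IF household_head and has_dependent THEN income_below_cap]. New: renewal_due, identity_verified, income_below_cap.
Round 2: R3 [IF renewal_due and address_verified and adult_resident THEN means_tested]; R6 [IF identity_verified and over_18 THEN exempt_fee]; R11 [IF has_dependent and renewal_due THEN priority_flag]. New: means_tested, exempt_fee, priority_flag.
Round 3: R5 [IF means_tested THEN has_valid_id]; R9 [IF exempt_fee and household_head THEN notify_finance]. New: has_valid_id, notify_finance.
Round 4: R13 [IF has_valid_id and exempt_fee and income_below_cap THEN application_complete]. New: application_complete.
Round 5: R7 [IF application_complete and household_head THEN cond_4]. New: cond_4.
Closure: {address_verified, adult_resident, age_verified, application_complete, case_approved, citizen, cond_4, eligible_tier1, enrolled_program, exempt_fee, has_dependent, has_valid_id, household_head, identity_verified, income_below_cap, means_tested, notify_finance, over_18, priority_flag, renewal_due, tax_filed} — 21 facts.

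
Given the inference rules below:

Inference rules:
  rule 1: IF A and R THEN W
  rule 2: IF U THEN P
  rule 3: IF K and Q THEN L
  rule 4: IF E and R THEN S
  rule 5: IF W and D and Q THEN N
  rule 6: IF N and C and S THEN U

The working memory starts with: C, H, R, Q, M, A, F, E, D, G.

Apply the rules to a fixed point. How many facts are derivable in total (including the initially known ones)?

15

Round 1 — rule 1, rule 4, derive W, S.
Round 2 — rule 5, derive N.
Round 3 — rule 6, derive U.
Round 4 — rule 2, derive P.
Closure: {A, C, D, E, F, G, H, M, N, P, Q, R, S, U, W} — 15 facts.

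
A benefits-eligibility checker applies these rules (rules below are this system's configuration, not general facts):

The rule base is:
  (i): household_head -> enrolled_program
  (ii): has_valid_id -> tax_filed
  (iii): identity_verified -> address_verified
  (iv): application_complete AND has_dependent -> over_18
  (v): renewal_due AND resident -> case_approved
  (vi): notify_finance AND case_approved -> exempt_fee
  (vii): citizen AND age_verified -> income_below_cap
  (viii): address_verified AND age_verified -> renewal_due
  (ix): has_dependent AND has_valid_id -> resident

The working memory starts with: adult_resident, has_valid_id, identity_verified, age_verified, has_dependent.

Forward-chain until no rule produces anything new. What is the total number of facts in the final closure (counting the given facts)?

10

Round 1: (ii) [has_valid_id -> tax_filed]; (iii) [identity_verified -> address_verified]; (ix) [has_dependent AND has_valid_id -> resident]. New: tax_filed, address_verified, resident.
Round 2: (viii) [address_verified AND age_verified -> renewal_due]. New: renewal_due.
Round 3: (v) [renewal_due AND resident -> case_approved]. New: case_approved.
Closure: {address_verified, adult_resident, age_verified, case_approved, has_dependent, has_valid_id, identity_verified, renewal_due, resident, tax_filed} — 10 facts.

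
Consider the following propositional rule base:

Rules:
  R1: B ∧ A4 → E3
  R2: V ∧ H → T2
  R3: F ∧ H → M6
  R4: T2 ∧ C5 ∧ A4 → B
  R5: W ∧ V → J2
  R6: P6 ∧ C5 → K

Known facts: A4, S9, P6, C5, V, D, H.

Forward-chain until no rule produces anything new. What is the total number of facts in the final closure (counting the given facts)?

[1] R2 [V ∧ H → T2]; R6 [P6 ∧ C5 → K]. ⇒ new: T2, K.
[2] R4 [T2 ∧ C5 ∧ A4 → B]. ⇒ new: B.
[3] R1 [B ∧ A4 → E3]. ⇒ new: E3.
Closure: {A4, B, C5, D, E3, H, K, P6, S9, T2, V} — 11 facts.

11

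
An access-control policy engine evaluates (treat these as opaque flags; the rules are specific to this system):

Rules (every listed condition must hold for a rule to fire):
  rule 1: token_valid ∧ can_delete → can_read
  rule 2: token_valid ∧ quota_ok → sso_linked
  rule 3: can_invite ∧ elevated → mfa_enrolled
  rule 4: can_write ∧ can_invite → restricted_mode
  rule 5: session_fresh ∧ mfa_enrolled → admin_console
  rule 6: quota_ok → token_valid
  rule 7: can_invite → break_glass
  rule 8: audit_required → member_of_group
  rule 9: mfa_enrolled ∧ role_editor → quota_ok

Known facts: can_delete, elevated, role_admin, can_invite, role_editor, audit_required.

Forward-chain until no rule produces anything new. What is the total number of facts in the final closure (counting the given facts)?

Round 1: rule 3 [can_invite ∧ elevated → mfa_enrolled]; rule 7 [can_invite → break_glass]; rule 8 [audit_required → member_of_group]. Adds mfa_enrolled, break_glass, member_of_group.
Round 2: rule 9 [mfa_enrolled ∧ role_editor → quota_ok]. Adds quota_ok.
Round 3: rule 6 [quota_ok → token_valid]. Adds token_valid.
Round 4: rule 1 [token_valid ∧ can_delete → can_read]; rule 2 [token_valid ∧ quota_ok → sso_linked]. Adds can_read, sso_linked.
Closure: {audit_required, break_glass, can_delete, can_invite, can_read, elevated, member_of_group, mfa_enrolled, quota_ok, role_admin, role_editor, sso_linked, token_valid} — 13 facts.

13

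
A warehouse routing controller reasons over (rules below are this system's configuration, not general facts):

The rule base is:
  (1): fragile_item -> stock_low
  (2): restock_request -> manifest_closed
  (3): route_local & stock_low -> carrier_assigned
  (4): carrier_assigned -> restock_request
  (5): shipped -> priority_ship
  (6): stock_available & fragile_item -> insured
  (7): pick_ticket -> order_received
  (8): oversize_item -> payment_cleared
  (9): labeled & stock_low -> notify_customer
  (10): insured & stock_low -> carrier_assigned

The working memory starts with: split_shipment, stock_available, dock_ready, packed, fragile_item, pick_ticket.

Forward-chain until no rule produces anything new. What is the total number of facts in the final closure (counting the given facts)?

12

Round 1 — (1), (6), (7), derive stock_low, insured, order_received.
Round 2 — (10), derive carrier_assigned.
Round 3 — (4), derive restock_request.
Round 4 — (2), derive manifest_closed.
Closure: {carrier_assigned, dock_ready, fragile_item, insured, manifest_closed, order_received, packed, pick_ticket, restock_request, split_shipment, stock_available, stock_low} — 12 facts.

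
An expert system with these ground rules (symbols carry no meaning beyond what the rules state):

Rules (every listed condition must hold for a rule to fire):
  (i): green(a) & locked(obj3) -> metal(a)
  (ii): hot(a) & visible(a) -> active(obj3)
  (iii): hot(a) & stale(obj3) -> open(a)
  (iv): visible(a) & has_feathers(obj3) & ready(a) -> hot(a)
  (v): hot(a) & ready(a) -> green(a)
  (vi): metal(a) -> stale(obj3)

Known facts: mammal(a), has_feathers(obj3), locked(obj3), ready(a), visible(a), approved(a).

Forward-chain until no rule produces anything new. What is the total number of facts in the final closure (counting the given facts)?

Round 1: (iv) [visible(a) & has_feathers(obj3) & ready(a) -> hot(a)]. New: hot(a).
Round 2: (ii) [hot(a) & visible(a) -> active(obj3)]; (v) [hot(a) & ready(a) -> green(a)]. New: active(obj3), green(a).
Round 3: (i) [green(a) & locked(obj3) -> metal(a)]. New: metal(a).
Round 4: (vi) [metal(a) -> stale(obj3)]. New: stale(obj3).
Round 5: (iii) [hot(a) & stale(obj3) -> open(a)]. New: open(a).
Closure: {active(obj3), approved(a), green(a), has_feathers(obj3), hot(a), locked(obj3), mammal(a), metal(a), open(a), ready(a), stale(obj3), visible(a)} — 12 facts.

12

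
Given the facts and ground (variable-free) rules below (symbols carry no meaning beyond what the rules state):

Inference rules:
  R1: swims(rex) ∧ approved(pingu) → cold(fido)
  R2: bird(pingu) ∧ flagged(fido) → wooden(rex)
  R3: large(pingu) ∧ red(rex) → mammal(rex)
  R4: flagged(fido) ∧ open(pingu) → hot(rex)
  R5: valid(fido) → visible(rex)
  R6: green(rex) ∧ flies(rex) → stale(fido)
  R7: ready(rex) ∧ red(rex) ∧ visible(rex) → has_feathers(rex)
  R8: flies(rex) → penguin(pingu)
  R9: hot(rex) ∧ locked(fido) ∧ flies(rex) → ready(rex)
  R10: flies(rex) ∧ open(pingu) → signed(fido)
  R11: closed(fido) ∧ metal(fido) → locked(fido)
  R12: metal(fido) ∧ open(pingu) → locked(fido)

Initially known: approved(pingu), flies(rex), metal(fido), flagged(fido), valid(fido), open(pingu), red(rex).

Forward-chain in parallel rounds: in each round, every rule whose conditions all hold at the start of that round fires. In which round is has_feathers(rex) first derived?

3

Round 1 fires R4, R5, R8, R10, R12, giving hot(rex), visible(rex), penguin(pingu), signed(fido), locked(fido).
Round 2 fires R9, giving ready(rex).
Round 3 fires R7, giving has_feathers(rex).
has_feathers(rex) first appears in round 3.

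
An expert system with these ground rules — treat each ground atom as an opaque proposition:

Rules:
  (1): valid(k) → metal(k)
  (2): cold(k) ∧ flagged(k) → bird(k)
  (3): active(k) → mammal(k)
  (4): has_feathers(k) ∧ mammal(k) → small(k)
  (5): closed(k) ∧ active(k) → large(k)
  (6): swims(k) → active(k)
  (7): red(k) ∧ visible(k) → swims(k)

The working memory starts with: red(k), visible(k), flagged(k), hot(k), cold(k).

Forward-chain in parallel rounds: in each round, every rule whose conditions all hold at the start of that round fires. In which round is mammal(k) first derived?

Round 1 fires (2), (7), giving bird(k), swims(k).
Round 2 fires (6), giving active(k).
Round 3 fires (3), giving mammal(k).
mammal(k) first appears in round 3.

3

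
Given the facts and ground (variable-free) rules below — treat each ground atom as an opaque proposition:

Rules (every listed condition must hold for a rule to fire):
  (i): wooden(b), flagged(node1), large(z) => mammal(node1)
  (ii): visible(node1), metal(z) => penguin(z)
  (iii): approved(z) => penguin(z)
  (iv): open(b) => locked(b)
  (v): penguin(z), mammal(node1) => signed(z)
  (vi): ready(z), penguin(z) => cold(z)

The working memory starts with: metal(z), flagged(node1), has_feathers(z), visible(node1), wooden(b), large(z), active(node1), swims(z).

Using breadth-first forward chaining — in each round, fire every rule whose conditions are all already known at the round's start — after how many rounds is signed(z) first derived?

Round 1: (i) [wooden(b), flagged(node1), large(z) => mammal(node1)]; (ii) [visible(node1), metal(z) => penguin(z)]. Adds mammal(node1), penguin(z).
Round 2: (v) [penguin(z), mammal(node1) => signed(z)]. Adds signed(z).
signed(z) first appears in round 2.

2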